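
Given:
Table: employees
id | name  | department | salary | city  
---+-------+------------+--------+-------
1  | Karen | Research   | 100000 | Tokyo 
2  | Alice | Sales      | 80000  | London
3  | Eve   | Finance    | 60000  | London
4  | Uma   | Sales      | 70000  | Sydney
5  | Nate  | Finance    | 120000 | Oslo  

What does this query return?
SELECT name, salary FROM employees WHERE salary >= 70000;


Filtering: salary >= 70000
Matching: 4 rows

4 rows:
Karen, 100000
Alice, 80000
Uma, 70000
Nate, 120000


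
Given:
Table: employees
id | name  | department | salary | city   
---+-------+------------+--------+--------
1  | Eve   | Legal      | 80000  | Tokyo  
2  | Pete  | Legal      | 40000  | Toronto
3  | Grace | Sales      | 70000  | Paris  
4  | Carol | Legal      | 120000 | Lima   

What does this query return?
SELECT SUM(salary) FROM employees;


SUM(salary) = 80000 + 40000 + 70000 + 120000 = 310000

310000


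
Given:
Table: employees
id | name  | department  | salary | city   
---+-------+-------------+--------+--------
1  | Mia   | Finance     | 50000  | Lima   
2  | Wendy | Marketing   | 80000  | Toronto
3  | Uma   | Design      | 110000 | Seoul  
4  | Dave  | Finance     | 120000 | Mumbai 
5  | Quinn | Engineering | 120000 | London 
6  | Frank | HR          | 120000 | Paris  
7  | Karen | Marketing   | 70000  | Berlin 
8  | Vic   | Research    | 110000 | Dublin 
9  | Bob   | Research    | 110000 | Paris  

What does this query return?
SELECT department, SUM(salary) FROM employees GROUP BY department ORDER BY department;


Summing salary within each department:
  Design: 110000 = 110000
  Engineering: 120000 = 120000
  Finance: 50000 + 120000 = 170000
  HR: 120000 = 120000
  Marketing: 80000 + 70000 = 150000
  Research: 110000 + 110000 = 220000


6 groups:
Design, 110000
Engineering, 120000
Finance, 170000
HR, 120000
Marketing, 150000
Research, 220000


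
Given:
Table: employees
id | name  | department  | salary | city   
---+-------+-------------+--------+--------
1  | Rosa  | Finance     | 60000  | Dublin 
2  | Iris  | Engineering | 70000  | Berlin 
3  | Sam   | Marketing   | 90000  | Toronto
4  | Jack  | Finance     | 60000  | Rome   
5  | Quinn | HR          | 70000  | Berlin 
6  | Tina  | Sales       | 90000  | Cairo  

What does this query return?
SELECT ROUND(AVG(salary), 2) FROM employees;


SUM(salary) = 440000
COUNT = 6
ROUND(AVG, 2) = ROUND(440000 / 6, 2) = 73333.33

73333.33


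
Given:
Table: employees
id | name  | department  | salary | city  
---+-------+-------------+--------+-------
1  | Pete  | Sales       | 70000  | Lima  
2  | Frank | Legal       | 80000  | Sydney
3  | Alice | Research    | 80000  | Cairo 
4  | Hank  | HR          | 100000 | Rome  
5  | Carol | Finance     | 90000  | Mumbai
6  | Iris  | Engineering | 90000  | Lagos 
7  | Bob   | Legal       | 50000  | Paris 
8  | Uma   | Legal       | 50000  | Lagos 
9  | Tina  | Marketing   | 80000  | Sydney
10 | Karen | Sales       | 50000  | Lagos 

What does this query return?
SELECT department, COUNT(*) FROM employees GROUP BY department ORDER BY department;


Assigning each row to its department group:
  Pete -> Sales
  Frank -> Legal
  Alice -> Research
  Hank -> HR
  Carol -> Finance
  Iris -> Engineering
  Bob -> Legal
  Uma -> Legal
  Tina -> Marketing
  Karen -> Sales


7 groups:
Engineering, 1
Finance, 1
HR, 1
Legal, 3
Marketing, 1
Research, 1
Sales, 2


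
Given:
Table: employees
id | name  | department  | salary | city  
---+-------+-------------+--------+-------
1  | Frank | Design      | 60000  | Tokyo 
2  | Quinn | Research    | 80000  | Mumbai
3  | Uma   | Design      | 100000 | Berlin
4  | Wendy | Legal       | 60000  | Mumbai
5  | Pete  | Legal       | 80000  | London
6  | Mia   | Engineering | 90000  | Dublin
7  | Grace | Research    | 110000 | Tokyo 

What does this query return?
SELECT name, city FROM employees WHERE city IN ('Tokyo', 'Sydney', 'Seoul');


Filtering: city IN ('Tokyo', 'Sydney', 'Seoul')
Matching: 2 rows

2 rows:
Frank, Tokyo
Grace, Tokyo


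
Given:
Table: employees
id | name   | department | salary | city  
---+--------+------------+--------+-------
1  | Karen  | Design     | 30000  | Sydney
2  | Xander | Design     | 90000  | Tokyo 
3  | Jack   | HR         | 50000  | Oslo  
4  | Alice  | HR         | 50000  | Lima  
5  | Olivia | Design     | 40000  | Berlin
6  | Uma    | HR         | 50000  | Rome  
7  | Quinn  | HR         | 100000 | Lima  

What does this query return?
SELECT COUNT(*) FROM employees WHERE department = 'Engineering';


Counting rows where department = 'Engineering'


0


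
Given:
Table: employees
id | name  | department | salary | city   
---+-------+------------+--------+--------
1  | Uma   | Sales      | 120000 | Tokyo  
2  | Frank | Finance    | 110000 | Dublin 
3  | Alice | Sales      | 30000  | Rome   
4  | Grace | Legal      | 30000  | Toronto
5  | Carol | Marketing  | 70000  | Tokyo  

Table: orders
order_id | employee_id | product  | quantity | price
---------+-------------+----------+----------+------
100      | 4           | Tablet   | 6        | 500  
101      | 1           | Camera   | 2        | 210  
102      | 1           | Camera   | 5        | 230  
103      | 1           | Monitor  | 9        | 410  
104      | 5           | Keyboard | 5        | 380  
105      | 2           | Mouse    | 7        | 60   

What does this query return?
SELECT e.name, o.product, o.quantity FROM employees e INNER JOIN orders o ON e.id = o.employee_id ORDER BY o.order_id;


Joining employees.id = orders.employee_id:
  employee Grace (id=4) -> order Tablet
  employee Uma (id=1) -> order Camera
  employee Uma (id=1) -> order Camera
  employee Uma (id=1) -> order Monitor
  employee Carol (id=5) -> order Keyboard
  employee Frank (id=2) -> order Mouse


6 rows:
Grace, Tablet, 6
Uma, Camera, 2
Uma, Camera, 5
Uma, Monitor, 9
Carol, Keyboard, 5
Frank, Mouse, 7


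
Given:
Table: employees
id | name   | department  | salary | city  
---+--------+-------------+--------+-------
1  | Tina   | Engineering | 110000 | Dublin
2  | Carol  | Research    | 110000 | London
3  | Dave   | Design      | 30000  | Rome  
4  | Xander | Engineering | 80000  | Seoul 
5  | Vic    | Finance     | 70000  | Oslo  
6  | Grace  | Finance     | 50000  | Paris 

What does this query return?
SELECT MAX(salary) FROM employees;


Salaries: 110000, 110000, 30000, 80000, 70000, 50000
MAX = 110000

110000


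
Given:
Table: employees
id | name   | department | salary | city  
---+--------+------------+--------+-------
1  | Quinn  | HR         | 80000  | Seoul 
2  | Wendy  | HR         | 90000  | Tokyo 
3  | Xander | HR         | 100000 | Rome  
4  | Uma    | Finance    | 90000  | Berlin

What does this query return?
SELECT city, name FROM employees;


Projecting columns: city, name

4 rows:
Seoul, Quinn
Tokyo, Wendy
Rome, Xander
Berlin, Uma


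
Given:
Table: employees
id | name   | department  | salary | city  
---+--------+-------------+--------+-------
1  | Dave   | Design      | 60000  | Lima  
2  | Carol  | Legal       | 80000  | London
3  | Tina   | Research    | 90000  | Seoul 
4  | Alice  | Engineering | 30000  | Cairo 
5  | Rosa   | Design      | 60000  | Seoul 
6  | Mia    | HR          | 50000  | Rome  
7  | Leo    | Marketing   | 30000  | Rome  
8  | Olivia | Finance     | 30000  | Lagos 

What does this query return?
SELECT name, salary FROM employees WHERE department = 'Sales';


Filtering: department = 'Sales'
Matching rows: 0

Empty result set (0 rows)


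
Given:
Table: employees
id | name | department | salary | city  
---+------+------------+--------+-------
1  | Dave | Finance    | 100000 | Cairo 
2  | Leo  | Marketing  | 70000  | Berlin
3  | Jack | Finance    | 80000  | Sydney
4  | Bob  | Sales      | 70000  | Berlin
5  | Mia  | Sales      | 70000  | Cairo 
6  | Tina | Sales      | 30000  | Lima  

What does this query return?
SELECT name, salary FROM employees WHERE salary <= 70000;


Filtering: salary <= 70000
Matching: 4 rows

4 rows:
Leo, 70000
Bob, 70000
Mia, 70000
Tina, 30000


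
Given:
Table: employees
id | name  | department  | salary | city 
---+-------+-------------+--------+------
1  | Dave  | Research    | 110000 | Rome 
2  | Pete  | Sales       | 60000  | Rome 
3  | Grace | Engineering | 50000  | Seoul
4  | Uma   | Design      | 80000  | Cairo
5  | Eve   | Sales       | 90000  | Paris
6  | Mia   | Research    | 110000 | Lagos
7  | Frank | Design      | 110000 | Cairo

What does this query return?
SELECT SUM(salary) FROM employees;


SUM(salary) = 110000 + 60000 + 50000 + 80000 + 90000 + 110000 + 110000 = 610000

610000


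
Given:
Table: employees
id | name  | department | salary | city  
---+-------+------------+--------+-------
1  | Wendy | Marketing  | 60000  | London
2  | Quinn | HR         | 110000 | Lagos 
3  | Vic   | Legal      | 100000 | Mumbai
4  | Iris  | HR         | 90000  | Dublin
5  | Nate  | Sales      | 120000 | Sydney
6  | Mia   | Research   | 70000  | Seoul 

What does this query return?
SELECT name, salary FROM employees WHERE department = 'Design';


Filtering: department = 'Design'
Matching rows: 0

Empty result set (0 rows)


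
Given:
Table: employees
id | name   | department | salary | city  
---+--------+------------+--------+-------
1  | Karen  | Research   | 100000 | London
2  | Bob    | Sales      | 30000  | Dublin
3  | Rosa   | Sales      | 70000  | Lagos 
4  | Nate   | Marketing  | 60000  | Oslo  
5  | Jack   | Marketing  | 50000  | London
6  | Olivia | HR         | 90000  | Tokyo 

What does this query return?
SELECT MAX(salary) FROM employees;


Salaries: 100000, 30000, 70000, 60000, 50000, 90000
MAX = 100000

100000


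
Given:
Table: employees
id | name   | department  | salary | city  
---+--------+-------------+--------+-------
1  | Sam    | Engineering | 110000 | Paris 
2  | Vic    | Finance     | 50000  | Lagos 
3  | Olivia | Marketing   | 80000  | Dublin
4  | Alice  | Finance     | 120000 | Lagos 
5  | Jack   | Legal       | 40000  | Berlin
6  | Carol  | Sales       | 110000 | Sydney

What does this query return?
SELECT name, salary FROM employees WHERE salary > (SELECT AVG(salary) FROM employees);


Subquery: AVG(salary) = 85000.0
Filtering: salary > 85000.0
  Sam (110000) -> MATCH
  Alice (120000) -> MATCH
  Carol (110000) -> MATCH


3 rows:
Sam, 110000
Alice, 120000
Carol, 110000


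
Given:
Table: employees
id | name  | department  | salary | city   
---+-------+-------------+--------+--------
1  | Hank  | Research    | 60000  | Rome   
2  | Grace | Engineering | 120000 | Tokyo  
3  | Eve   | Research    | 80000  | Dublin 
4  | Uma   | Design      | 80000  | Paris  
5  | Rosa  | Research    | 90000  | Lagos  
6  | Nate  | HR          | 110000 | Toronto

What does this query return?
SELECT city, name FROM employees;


Projecting columns: city, name

6 rows:
Rome, Hank
Tokyo, Grace
Dublin, Eve
Paris, Uma
Lagos, Rosa
Toronto, Nate


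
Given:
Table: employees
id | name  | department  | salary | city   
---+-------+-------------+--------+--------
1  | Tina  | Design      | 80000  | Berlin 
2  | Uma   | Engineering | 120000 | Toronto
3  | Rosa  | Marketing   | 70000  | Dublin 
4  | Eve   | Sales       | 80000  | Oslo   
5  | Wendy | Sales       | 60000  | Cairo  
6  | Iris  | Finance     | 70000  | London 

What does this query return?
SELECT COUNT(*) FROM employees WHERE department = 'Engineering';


Counting rows where department = 'Engineering'
  Uma -> MATCH


1


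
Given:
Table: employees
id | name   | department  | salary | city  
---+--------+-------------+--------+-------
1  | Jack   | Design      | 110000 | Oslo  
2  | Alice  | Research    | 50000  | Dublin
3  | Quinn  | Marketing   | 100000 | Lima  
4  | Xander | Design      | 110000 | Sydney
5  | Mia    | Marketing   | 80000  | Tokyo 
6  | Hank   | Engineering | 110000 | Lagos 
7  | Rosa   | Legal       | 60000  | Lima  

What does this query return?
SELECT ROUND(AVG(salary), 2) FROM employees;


SUM(salary) = 620000
COUNT = 7
ROUND(AVG, 2) = ROUND(620000 / 7, 2) = 88571.43

88571.43


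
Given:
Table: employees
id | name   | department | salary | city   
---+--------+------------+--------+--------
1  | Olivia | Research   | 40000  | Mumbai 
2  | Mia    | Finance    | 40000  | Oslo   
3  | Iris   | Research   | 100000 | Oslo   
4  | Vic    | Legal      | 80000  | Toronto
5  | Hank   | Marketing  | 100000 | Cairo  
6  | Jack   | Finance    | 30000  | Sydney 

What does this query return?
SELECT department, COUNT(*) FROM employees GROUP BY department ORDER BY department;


Assigning each row to its department group:
  Olivia -> Research
  Mia -> Finance
  Iris -> Research
  Vic -> Legal
  Hank -> Marketing
  Jack -> Finance


4 groups:
Finance, 2
Legal, 1
Marketing, 1
Research, 2


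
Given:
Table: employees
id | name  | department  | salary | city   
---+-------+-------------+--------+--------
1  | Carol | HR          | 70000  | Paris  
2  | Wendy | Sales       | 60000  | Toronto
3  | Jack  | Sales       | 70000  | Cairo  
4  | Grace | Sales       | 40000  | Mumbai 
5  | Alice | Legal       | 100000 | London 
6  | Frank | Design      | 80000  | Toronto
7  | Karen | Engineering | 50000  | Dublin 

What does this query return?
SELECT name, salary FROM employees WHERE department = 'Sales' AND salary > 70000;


Filtering: department = 'Sales' AND salary > 70000
Matching: 0 rows

Empty result set (0 rows)


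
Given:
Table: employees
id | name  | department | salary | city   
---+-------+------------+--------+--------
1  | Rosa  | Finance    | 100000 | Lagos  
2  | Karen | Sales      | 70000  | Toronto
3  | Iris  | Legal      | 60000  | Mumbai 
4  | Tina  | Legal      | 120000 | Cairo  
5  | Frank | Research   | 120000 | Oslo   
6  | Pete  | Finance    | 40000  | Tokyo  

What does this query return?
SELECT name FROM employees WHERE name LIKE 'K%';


LIKE 'K%' matches names starting with 'K'
Matching: 1

1 rows:
Karen


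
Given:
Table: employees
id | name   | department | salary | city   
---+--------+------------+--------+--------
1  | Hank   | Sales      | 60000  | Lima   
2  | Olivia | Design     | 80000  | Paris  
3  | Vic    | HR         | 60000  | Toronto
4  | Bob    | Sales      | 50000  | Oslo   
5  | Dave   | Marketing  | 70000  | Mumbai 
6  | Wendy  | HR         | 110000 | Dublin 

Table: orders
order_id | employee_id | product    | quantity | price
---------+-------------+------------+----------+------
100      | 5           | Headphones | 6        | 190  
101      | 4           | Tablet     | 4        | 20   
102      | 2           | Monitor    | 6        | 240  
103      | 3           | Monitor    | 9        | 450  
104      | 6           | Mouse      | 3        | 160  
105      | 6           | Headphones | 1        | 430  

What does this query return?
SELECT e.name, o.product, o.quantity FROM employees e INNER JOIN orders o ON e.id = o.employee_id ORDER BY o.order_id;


Joining employees.id = orders.employee_id:
  employee Dave (id=5) -> order Headphones
  employee Bob (id=4) -> order Tablet
  employee Olivia (id=2) -> order Monitor
  employee Vic (id=3) -> order Monitor
  employee Wendy (id=6) -> order Mouse
  employee Wendy (id=6) -> order Headphones


6 rows:
Dave, Headphones, 6
Bob, Tablet, 4
Olivia, Monitor, 6
Vic, Monitor, 9
Wendy, Mouse, 3
Wendy, Headphones, 1


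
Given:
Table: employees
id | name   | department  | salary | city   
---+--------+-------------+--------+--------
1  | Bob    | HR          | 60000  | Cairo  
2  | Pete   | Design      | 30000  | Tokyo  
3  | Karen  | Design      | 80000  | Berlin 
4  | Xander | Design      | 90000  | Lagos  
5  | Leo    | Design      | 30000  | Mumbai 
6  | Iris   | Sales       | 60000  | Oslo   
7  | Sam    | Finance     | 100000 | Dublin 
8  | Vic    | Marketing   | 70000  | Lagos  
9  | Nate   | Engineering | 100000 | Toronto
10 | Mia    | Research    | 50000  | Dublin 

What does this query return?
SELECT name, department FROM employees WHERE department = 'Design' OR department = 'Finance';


Filtering: department = 'Design' OR 'Finance'
Matching: 5 rows

5 rows:
Pete, Design
Karen, Design
Xander, Design
Leo, Design
Sam, Finance


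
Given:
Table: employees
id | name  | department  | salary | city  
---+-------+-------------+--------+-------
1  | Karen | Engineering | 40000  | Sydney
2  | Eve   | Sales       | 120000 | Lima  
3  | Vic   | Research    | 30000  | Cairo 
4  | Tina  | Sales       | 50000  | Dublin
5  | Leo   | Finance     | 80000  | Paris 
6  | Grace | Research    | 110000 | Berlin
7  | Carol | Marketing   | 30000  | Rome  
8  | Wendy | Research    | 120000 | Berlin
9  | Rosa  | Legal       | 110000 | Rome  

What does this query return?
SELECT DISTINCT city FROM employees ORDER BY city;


All 'city' values (row order): Sydney, Lima, Cairo, Dublin, Paris, Berlin, Rome, Berlin, Rome
Removing duplicates leaves 7 unique value(s).

7 values:
Berlin
Cairo
Dublin
Lima
Paris
Rome
Sydney


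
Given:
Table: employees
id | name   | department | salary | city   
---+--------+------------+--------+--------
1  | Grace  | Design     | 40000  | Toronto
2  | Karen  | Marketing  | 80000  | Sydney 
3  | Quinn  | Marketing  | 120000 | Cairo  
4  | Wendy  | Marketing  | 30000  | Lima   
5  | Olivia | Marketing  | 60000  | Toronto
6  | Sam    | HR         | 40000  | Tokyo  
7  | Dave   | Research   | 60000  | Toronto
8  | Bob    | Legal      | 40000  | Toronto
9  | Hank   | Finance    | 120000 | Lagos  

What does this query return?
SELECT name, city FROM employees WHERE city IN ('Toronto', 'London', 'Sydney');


Filtering: city IN ('Toronto', 'London', 'Sydney')
Matching: 5 rows

5 rows:
Grace, Toronto
Karen, Sydney
Olivia, Toronto
Dave, Toronto
Bob, Toronto


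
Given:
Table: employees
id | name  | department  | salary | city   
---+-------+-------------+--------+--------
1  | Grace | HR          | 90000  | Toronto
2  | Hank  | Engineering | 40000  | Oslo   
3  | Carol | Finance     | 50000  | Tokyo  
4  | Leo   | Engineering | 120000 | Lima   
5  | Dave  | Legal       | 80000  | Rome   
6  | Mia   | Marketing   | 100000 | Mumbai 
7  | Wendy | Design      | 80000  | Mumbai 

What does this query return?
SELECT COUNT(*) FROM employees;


COUNT(*) counts all rows

7


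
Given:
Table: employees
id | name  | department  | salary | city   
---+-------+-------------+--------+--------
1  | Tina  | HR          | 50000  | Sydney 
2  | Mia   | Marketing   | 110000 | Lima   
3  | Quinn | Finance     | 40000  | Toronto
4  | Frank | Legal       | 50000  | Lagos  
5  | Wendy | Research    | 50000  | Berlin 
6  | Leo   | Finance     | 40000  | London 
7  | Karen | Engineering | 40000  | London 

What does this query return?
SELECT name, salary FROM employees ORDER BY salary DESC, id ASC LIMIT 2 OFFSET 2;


Sort by salary DESC (id ASC tiebreak), then skip 2 and take 2
Rows 3 through 4

2 rows:
Frank, 50000
Wendy, 50000


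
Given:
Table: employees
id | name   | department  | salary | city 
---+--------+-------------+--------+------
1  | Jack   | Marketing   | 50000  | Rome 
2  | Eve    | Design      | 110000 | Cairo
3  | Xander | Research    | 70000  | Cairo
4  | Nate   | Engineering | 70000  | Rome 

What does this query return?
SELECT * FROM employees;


SELECT * returns all 4 rows with all columns

4 rows:
1, Jack, Marketing, 50000, Rome
2, Eve, Design, 110000, Cairo
3, Xander, Research, 70000, Cairo
4, Nate, Engineering, 70000, Rome


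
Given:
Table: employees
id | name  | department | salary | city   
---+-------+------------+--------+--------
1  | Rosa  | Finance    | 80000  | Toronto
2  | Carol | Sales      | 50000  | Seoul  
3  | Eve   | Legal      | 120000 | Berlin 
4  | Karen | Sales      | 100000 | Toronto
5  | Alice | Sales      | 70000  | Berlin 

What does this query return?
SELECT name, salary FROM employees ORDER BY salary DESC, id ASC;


Sorting by salary DESC, then id ASC for ties

5 rows:
Eve, 120000
Karen, 100000
Rosa, 80000
Alice, 70000
Carol, 50000


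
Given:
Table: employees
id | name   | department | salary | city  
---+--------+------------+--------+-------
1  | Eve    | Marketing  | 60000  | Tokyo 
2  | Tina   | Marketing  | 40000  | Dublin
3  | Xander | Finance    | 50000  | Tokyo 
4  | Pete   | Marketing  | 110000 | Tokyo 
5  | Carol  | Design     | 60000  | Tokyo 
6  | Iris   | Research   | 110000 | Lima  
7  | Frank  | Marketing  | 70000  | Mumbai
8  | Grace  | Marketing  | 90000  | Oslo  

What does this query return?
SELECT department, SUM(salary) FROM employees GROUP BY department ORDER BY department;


Summing salary within each department:
  Design: 60000 = 60000
  Finance: 50000 = 50000
  Marketing: 60000 + 40000 + 110000 + 70000 + 90000 = 370000
  Research: 110000 = 110000


4 groups:
Design, 60000
Finance, 50000
Marketing, 370000
Research, 110000


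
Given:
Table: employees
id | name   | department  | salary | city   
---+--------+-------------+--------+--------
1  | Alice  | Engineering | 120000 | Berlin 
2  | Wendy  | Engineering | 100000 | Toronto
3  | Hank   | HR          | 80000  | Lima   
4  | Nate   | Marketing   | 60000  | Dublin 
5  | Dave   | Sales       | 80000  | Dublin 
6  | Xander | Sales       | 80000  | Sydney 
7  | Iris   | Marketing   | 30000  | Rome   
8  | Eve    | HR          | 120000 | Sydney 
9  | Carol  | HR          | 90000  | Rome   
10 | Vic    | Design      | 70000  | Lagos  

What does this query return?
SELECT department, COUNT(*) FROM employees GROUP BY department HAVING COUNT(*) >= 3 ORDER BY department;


Groups with count >= 3:
  HR: 3 -> PASS
  Design: 1 -> filtered out
  Engineering: 2 -> filtered out
  Marketing: 2 -> filtered out
  Sales: 2 -> filtered out


1 groups:
HR, 3


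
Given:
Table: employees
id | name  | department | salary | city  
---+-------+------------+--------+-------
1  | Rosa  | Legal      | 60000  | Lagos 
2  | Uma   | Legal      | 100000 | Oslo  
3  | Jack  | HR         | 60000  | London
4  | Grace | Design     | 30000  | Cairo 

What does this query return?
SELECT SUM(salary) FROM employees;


SUM(salary) = 60000 + 100000 + 60000 + 30000 = 250000

250000


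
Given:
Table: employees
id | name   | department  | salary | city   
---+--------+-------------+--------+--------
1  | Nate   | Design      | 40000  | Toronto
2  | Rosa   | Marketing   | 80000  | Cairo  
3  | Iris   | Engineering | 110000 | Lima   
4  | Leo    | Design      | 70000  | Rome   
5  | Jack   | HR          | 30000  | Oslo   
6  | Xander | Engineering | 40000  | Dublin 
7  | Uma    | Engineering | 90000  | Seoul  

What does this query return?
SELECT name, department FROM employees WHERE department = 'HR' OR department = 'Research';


Filtering: department = 'HR' OR 'Research'
Matching: 1 rows

1 rows:
Jack, HR


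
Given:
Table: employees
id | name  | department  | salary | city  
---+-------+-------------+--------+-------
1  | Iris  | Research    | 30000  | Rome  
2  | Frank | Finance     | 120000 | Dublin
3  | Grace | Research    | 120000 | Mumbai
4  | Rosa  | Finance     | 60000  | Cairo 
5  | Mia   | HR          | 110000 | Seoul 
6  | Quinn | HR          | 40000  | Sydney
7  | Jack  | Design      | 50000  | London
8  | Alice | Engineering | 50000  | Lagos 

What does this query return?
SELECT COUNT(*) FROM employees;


COUNT(*) counts all rows

8


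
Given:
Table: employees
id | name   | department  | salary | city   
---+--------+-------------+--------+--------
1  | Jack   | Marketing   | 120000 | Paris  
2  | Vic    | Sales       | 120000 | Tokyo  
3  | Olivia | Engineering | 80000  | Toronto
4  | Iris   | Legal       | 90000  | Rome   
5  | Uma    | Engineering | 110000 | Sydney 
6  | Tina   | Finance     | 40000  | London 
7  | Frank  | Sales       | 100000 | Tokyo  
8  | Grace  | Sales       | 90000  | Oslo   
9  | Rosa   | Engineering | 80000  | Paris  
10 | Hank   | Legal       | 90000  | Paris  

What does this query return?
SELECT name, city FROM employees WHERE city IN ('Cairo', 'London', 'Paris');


Filtering: city IN ('Cairo', 'London', 'Paris')
Matching: 4 rows

4 rows:
Jack, Paris
Tina, London
Rosa, Paris
Hank, Paris


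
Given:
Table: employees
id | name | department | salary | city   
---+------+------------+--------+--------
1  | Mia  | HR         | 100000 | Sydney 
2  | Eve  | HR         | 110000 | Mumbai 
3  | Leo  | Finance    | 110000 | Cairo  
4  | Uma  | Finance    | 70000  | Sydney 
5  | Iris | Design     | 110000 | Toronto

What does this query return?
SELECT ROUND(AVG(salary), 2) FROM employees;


SUM(salary) = 500000
COUNT = 5
ROUND(AVG, 2) = ROUND(500000 / 5, 2) = 100000.0

100000.0


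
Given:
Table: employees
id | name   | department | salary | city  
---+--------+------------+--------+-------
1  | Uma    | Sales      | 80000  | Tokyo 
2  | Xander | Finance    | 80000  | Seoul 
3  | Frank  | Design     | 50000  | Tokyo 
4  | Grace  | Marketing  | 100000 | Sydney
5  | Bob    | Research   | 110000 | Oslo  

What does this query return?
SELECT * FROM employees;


SELECT * returns all 5 rows with all columns

5 rows:
1, Uma, Sales, 80000, Tokyo
2, Xander, Finance, 80000, Seoul
3, Frank, Design, 50000, Tokyo
4, Grace, Marketing, 100000, Sydney
5, Bob, Research, 110000, Oslo


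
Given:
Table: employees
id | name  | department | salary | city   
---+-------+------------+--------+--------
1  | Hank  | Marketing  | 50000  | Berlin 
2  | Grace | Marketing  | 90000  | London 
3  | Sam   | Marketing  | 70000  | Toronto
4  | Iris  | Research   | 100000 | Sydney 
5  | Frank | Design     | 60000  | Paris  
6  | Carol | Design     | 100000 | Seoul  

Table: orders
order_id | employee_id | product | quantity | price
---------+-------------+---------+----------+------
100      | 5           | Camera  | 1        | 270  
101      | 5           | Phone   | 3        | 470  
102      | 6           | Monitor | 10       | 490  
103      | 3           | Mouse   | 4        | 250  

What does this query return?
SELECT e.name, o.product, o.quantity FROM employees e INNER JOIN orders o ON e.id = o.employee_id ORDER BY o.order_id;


Joining employees.id = orders.employee_id:
  employee Frank (id=5) -> order Camera
  employee Frank (id=5) -> order Phone
  employee Carol (id=6) -> order Monitor
  employee Sam (id=3) -> order Mouse


4 rows:
Frank, Camera, 1
Frank, Phone, 3
Carol, Monitor, 10
Sam, Mouse, 4


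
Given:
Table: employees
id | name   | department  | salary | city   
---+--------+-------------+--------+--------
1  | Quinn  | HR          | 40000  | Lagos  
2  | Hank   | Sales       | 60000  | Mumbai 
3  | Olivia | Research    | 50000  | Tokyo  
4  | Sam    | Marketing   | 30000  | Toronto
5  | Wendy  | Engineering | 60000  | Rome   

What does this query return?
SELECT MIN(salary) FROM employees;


Salaries: 40000, 60000, 50000, 30000, 60000
MIN = 30000

30000


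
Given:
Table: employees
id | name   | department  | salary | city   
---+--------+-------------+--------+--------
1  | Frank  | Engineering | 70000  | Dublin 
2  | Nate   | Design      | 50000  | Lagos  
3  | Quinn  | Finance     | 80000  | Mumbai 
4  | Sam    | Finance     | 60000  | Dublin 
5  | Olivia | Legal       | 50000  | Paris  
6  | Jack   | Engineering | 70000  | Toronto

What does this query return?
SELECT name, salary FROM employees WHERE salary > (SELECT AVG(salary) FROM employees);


Subquery: AVG(salary) = 63333.33
Filtering: salary > 63333.33
  Frank (70000) -> MATCH
  Quinn (80000) -> MATCH
  Jack (70000) -> MATCH


3 rows:
Frank, 70000
Quinn, 80000
Jack, 70000


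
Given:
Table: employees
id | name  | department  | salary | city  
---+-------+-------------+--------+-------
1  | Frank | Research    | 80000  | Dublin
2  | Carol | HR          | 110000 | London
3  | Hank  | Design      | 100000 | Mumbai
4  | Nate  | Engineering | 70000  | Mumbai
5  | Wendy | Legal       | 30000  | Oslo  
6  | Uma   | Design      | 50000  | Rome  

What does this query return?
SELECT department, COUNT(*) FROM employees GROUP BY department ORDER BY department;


Assigning each row to its department group:
  Frank -> Research
  Carol -> HR
  Hank -> Design
  Nate -> Engineering
  Wendy -> Legal
  Uma -> Design


5 groups:
Design, 2
Engineering, 1
HR, 1
Legal, 1
Research, 1


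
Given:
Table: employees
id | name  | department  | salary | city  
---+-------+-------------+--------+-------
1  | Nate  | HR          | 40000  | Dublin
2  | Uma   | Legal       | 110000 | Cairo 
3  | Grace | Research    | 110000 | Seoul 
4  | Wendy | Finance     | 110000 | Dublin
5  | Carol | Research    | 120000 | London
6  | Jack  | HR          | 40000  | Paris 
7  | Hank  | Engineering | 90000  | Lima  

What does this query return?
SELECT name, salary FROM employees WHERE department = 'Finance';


Filtering: department = 'Finance'
Matching rows: 1

1 rows:
Wendy, 110000


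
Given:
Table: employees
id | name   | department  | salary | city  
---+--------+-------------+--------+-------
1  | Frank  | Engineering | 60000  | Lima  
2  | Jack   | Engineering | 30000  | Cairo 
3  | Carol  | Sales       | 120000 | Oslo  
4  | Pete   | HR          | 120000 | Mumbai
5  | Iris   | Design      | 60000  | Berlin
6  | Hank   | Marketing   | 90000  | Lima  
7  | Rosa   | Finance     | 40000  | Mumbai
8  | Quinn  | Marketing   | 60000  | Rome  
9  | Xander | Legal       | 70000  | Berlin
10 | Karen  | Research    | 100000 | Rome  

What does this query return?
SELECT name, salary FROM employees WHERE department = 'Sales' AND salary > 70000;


Filtering: department = 'Sales' AND salary > 70000
Matching: 1 rows

1 rows:
Carol, 120000


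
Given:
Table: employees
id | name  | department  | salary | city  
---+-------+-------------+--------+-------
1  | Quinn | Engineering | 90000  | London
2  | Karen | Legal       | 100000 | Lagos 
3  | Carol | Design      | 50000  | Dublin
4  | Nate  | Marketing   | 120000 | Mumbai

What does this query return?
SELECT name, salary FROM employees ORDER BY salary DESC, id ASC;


Sorting by salary DESC, then id ASC for ties

4 rows:
Nate, 120000
Karen, 100000
Quinn, 90000
Carol, 50000


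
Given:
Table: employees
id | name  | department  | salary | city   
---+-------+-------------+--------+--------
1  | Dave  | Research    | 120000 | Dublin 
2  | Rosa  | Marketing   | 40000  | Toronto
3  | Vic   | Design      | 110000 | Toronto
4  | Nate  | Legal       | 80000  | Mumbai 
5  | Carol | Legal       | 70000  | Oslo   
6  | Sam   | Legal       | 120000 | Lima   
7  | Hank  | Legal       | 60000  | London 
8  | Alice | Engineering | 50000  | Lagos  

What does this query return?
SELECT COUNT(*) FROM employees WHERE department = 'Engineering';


Counting rows where department = 'Engineering'
  Alice -> MATCH


1


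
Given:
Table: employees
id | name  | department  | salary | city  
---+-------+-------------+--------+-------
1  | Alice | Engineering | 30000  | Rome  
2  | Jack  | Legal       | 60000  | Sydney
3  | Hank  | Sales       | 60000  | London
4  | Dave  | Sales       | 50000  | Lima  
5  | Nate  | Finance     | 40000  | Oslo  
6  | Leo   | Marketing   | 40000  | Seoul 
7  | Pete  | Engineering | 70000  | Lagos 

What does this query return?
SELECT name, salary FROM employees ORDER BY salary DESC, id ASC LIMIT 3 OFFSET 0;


Sort by salary DESC (id ASC tiebreak), then skip 0 and take 3
Rows 1 through 3

3 rows:
Pete, 70000
Jack, 60000
Hank, 60000


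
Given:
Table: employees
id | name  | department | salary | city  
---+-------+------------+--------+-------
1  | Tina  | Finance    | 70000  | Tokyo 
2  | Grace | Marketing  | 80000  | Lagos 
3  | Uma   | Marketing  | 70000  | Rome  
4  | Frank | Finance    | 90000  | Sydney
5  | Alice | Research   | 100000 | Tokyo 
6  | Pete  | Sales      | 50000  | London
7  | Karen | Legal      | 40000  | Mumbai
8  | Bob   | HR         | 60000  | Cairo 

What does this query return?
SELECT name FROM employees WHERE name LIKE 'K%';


LIKE 'K%' matches names starting with 'K'
Matching: 1

1 rows:
Karen


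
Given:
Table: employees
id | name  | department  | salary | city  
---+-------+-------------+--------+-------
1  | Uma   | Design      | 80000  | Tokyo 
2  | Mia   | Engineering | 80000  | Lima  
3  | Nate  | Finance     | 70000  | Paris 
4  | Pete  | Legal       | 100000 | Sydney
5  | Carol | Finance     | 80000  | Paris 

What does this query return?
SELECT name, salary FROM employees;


Projecting columns: name, salary

5 rows:
Uma, 80000
Mia, 80000
Nate, 70000
Pete, 100000
Carol, 80000


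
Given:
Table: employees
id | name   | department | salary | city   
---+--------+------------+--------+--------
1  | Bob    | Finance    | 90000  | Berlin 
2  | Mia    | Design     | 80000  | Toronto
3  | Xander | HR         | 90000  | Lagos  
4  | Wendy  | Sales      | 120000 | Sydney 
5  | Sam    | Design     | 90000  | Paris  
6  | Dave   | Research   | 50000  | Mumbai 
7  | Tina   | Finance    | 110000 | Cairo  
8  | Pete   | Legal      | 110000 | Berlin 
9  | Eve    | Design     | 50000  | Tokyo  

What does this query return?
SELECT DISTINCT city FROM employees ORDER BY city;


All 'city' values (row order): Berlin, Toronto, Lagos, Sydney, Paris, Mumbai, Cairo, Berlin, Tokyo
Removing duplicates leaves 8 unique value(s).

8 values:
Berlin
Cairo
Lagos
Mumbai
Paris
Sydney
Tokyo
Toronto


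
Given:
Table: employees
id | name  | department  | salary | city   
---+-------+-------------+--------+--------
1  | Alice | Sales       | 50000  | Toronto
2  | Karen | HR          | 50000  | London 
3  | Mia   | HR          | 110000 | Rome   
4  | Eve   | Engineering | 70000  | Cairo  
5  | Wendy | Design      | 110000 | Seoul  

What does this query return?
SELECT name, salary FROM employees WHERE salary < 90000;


Filtering: salary < 90000
Matching: 3 rows

3 rows:
Alice, 50000
Karen, 50000
Eve, 70000


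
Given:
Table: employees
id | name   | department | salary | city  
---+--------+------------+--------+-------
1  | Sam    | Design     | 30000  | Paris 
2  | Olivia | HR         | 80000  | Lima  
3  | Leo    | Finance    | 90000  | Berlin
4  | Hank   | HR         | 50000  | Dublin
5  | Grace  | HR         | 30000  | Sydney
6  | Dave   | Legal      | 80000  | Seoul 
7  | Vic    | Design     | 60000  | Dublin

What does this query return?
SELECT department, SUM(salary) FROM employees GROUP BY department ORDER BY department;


Summing salary within each department:
  Design: 30000 + 60000 = 90000
  Finance: 90000 = 90000
  HR: 80000 + 50000 + 30000 = 160000
  Legal: 80000 = 80000


4 groups:
Design, 90000
Finance, 90000
HR, 160000
Legal, 80000


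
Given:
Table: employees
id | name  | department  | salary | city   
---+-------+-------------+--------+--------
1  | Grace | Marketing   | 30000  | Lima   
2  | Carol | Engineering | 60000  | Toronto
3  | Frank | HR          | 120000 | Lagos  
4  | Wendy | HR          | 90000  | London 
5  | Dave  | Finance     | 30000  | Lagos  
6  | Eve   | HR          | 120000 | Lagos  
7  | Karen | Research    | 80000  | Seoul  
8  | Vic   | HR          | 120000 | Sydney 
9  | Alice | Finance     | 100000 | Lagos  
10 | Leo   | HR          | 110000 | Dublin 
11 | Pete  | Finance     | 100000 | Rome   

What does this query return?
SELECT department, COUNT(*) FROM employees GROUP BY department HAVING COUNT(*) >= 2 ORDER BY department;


Groups with count >= 2:
  Finance: 3 -> PASS
  HR: 5 -> PASS
  Engineering: 1 -> filtered out
  Marketing: 1 -> filtered out
  Research: 1 -> filtered out


2 groups:
Finance, 3
HR, 5


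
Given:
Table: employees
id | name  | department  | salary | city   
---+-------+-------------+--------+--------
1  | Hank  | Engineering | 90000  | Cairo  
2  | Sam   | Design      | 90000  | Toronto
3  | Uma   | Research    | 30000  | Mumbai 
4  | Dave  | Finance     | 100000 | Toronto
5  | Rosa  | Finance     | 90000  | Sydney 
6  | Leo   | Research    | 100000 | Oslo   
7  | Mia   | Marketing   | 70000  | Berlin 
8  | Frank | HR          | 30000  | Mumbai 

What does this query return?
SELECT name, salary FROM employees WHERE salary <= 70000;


Filtering: salary <= 70000
Matching: 3 rows

3 rows:
Uma, 30000
Mia, 70000
Frank, 30000


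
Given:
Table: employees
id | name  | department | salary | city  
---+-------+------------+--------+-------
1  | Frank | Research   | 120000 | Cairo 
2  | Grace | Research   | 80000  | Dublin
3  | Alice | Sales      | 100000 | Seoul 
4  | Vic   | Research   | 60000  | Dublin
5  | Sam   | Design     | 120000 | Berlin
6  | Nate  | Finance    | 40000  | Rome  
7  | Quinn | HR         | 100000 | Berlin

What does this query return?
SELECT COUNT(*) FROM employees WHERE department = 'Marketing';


Counting rows where department = 'Marketing'


0


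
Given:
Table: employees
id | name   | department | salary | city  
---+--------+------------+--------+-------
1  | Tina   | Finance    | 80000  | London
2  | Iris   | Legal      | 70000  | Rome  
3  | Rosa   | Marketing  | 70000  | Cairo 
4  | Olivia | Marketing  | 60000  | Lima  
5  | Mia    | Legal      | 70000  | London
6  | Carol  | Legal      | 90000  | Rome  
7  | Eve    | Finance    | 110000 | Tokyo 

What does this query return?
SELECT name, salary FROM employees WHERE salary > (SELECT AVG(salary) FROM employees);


Subquery: AVG(salary) = 78571.43
Filtering: salary > 78571.43
  Tina (80000) -> MATCH
  Carol (90000) -> MATCH
  Eve (110000) -> MATCH


3 rows:
Tina, 80000
Carol, 90000
Eve, 110000


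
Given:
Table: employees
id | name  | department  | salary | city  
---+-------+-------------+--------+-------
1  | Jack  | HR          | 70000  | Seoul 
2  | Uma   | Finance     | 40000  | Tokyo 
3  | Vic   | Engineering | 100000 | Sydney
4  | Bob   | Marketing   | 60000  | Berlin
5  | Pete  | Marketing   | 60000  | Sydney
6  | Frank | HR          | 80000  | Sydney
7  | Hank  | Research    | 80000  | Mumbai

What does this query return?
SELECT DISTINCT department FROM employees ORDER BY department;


All 'department' values (row order): HR, Finance, Engineering, Marketing, Marketing, HR, Research
Removing duplicates leaves 5 unique value(s).

5 values:
Engineering
Finance
HR
Marketing
Research


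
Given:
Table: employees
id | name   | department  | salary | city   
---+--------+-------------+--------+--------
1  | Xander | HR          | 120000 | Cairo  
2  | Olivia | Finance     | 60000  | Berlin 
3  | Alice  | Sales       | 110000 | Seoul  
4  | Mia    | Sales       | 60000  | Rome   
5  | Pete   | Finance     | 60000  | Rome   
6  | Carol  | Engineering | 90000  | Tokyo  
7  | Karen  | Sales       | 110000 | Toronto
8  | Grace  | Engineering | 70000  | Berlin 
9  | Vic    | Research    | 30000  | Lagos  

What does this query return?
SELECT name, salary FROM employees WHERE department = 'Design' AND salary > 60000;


Filtering: department = 'Design' AND salary > 60000
Matching: 0 rows

Empty result set (0 rows)


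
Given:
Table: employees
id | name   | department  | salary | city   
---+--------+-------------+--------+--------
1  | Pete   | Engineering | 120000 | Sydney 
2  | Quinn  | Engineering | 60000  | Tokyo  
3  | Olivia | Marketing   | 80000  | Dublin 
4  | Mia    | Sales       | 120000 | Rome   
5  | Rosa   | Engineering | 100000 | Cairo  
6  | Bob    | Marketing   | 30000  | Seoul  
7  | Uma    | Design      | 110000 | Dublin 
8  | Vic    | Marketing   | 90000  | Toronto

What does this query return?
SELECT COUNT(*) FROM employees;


COUNT(*) counts all rows

8


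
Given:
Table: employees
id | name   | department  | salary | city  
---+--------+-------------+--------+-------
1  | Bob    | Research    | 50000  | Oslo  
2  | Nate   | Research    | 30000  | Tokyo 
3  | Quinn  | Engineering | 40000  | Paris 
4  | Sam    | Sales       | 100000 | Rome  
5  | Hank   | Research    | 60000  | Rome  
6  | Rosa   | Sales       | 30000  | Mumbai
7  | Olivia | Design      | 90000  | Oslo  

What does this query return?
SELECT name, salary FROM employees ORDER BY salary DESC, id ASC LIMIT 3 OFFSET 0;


Sort by salary DESC (id ASC tiebreak), then skip 0 and take 3
Rows 1 through 3

3 rows:
Sam, 100000
Olivia, 90000
Hank, 60000


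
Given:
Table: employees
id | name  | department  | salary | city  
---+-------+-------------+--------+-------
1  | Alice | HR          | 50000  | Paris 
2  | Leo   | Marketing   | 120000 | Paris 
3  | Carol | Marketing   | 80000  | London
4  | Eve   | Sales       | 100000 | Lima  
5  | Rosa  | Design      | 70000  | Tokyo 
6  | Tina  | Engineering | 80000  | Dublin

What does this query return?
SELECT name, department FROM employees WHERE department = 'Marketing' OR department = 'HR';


Filtering: department = 'Marketing' OR 'HR'
Matching: 3 rows

3 rows:
Alice, HR
Leo, Marketing
Carol, Marketing
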